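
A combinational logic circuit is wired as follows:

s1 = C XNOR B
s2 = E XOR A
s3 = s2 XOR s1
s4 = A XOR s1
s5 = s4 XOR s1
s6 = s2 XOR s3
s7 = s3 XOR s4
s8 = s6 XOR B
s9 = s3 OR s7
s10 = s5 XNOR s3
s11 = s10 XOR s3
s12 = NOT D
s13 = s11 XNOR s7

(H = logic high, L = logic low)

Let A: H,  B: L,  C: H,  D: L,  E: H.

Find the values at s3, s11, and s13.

s1 = C XNOR B = H XNOR L = L
s2 = E XOR A = H XOR H = L
s3 = s2 XOR s1 = L XOR L = L
s4 = A XOR s1 = H XOR L = H
s5 = s4 XOR s1 = H XOR L = H
s7 = s3 XOR s4 = L XOR H = H
s10 = s5 XNOR s3 = H XNOR L = L
s11 = s10 XOR s3 = L XOR L = L
s13 = s11 XNOR s7 = L XNOR H = L

s3 = L, s11 = L, s13 = L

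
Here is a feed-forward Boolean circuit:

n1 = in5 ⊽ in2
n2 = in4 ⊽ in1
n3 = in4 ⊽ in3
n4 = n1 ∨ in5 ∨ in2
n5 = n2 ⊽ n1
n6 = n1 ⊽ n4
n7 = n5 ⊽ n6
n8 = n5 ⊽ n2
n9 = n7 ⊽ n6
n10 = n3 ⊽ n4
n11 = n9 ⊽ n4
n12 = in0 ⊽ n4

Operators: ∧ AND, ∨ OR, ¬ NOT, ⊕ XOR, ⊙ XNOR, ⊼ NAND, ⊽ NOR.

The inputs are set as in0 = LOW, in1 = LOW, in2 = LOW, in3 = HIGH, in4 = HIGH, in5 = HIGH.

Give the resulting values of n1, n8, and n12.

n1 = LOW, n8 = LOW, n12 = LOW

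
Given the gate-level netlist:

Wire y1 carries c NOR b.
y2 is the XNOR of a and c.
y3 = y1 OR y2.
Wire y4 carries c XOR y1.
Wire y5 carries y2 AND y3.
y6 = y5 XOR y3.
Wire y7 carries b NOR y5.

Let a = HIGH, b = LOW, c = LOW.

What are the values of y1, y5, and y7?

y1 = c NOR b = LOW NOR LOW = HIGH
y2 = a XNOR c = HIGH XNOR LOW = LOW
y3 = y1 OR y2 = HIGH OR LOW = HIGH
y5 = y2 AND y3 = LOW AND HIGH = LOW
y7 = b NOR y5 = LOW NOR LOW = HIGH

y1 = HIGH, y5 = LOW, y7 = HIGH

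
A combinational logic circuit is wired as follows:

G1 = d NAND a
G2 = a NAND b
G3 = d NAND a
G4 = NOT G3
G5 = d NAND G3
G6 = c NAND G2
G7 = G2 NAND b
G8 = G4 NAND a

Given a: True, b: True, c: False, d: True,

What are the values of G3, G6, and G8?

G3 = False, G6 = True, G8 = False

G2 = a NAND b = True NAND True = False
G3 = d NAND a = True NAND True = False
G4 = NOT G3 = NOT False = True
G6 = c NAND G2 = False NAND False = True
G8 = G4 NAND a = True NAND True = False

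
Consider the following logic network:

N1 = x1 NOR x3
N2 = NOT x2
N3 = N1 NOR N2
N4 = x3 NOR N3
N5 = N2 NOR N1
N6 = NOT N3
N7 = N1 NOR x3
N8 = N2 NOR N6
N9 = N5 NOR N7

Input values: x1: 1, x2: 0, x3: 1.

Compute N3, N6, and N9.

N1 = x1 NOR x3 = 1 NOR 1 = 0
N2 = NOT x2 = NOT 0 = 1
N3 = N1 NOR N2 = 0 NOR 1 = 0
N5 = N2 NOR N1 = 1 NOR 0 = 0
N6 = NOT N3 = NOT 0 = 1
N7 = N1 NOR x3 = 0 NOR 1 = 0
N9 = N5 NOR N7 = 0 NOR 0 = 1

N3 = 0; N6 = 1; N9 = 1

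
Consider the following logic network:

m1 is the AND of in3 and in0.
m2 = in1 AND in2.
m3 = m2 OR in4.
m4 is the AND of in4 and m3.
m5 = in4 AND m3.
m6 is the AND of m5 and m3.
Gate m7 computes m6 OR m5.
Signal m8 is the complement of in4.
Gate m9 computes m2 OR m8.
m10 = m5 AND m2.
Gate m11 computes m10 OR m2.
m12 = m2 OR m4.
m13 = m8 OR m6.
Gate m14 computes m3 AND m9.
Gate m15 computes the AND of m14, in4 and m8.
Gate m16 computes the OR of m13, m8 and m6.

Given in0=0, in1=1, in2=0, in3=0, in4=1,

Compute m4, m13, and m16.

m4 = 1, m13 = 1, m16 = 1

m2 = in1 AND in2 = 1 AND 0 = 0
m3 = m2 OR in4 = 0 OR 1 = 1
m4 = in4 AND m3 = 1 AND 1 = 1
m5 = in4 AND m3 = 1 AND 1 = 1
m6 = m5 AND m3 = 1 AND 1 = 1
m8 = NOT in4 = NOT 1 = 0
m13 = m8 OR m6 = 0 OR 1 = 1
m16 = m13 OR m8 OR m6 = 1 OR 0 OR 1 = 1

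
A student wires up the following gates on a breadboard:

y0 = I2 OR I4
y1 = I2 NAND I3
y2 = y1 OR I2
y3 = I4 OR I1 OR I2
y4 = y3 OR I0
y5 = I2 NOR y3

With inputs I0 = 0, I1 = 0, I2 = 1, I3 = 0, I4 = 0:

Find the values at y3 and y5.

y3 = I4 OR I1 OR I2 = 0 OR 0 OR 1 = 1
y5 = I2 NOR y3 = 1 NOR 1 = 0

y3 = 1, y5 = 0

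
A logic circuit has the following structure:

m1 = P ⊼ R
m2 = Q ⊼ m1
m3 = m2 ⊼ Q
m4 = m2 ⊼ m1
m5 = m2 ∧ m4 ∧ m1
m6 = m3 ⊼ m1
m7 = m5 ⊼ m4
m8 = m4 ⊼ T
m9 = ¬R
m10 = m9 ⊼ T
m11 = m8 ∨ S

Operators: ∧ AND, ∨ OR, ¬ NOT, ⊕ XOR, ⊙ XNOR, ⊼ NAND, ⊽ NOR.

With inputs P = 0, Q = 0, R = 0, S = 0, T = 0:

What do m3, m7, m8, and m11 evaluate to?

m1 = P NAND R = 0 NAND 0 = 1
m2 = Q NAND m1 = 0 NAND 1 = 1
m3 = m2 NAND Q = 1 NAND 0 = 1
m4 = m2 NAND m1 = 1 NAND 1 = 0
m5 = m2 AND m4 AND m1 = 1 AND 0 AND 1 = 0
m7 = m5 NAND m4 = 0 NAND 0 = 1
m8 = m4 NAND T = 0 NAND 0 = 1
m11 = m8 OR S = 1 OR 0 = 1

m3 = 1, m7 = 1, m8 = 1, m11 = 1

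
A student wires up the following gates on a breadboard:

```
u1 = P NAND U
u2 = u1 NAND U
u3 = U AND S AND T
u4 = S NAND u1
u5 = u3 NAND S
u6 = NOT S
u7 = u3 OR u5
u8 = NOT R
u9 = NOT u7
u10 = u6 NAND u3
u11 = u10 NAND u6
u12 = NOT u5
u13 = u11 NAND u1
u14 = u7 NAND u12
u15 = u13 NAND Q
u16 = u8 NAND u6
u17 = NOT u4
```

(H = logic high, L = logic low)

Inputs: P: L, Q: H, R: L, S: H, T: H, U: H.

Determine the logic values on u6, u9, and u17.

u1 = P NAND U = L NAND H = H
u3 = U AND S AND T = H AND H AND H = H
u4 = S NAND u1 = H NAND H = L
u5 = u3 NAND S = H NAND H = L
u6 = NOT S = NOT H = L
u7 = u3 OR u5 = H OR L = H
u9 = NOT u7 = NOT H = L
u17 = NOT u4 = NOT L = H

u6 = L, u9 = L, u17 = H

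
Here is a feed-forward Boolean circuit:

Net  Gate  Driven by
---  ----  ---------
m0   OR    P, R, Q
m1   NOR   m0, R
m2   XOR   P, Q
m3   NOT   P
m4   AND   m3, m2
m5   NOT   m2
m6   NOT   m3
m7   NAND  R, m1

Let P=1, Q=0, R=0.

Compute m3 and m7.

m0 = P OR R OR Q = 1 OR 0 OR 0 = 1
m1 = m0 NOR R = 1 NOR 0 = 0
m3 = NOT P = NOT 1 = 0
m7 = R NAND m1 = 0 NAND 0 = 1

m3 = 0, m7 = 1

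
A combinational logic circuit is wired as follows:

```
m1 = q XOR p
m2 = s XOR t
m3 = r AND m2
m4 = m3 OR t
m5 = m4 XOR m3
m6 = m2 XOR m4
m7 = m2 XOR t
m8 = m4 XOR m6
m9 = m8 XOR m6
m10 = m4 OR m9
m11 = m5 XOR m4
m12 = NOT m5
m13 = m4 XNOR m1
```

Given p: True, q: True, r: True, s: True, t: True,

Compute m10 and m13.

m1 = q XOR p = True XOR True = False
m2 = s XOR t = True XOR True = False
m3 = r AND m2 = True AND False = False
m4 = m3 OR t = False OR True = True
m6 = m2 XOR m4 = False XOR True = True
m8 = m4 XOR m6 = True XOR True = False
m9 = m8 XOR m6 = False XOR True = True
m10 = m4 OR m9 = True OR True = True
m13 = m4 XNOR m1 = True XNOR False = False

m10 = True, m13 = False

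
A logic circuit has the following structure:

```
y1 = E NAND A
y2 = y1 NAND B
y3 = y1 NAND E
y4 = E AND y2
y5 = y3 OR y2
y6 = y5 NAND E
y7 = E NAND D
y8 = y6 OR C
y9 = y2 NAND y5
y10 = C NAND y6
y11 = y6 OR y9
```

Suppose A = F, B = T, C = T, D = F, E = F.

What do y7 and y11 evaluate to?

y7 = T; y11 = T

y1 = E NAND A = F NAND F = T
y2 = y1 NAND B = T NAND T = F
y3 = y1 NAND E = T NAND F = T
y5 = y3 OR y2 = T OR F = T
y6 = y5 NAND E = T NAND F = T
y7 = E NAND D = F NAND F = T
y9 = y2 NAND y5 = F NAND T = T
y11 = y6 OR y9 = T OR T = T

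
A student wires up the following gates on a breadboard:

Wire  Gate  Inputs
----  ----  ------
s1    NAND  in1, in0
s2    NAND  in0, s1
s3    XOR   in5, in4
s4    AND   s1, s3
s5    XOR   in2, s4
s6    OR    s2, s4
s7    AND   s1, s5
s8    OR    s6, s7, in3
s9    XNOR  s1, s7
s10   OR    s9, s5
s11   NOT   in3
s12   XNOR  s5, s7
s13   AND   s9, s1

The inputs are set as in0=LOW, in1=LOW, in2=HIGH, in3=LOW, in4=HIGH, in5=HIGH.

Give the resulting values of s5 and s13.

s5 = HIGH; s13 = HIGH

s1 = in1 NAND in0 = LOW NAND LOW = HIGH
s3 = in5 XOR in4 = HIGH XOR HIGH = LOW
s4 = s1 AND s3 = HIGH AND LOW = LOW
s5 = in2 XOR s4 = HIGH XOR LOW = HIGH
s7 = s1 AND s5 = HIGH AND HIGH = HIGH
s9 = s1 XNOR s7 = HIGH XNOR HIGH = HIGH
s13 = s9 AND s1 = HIGH AND HIGH = HIGH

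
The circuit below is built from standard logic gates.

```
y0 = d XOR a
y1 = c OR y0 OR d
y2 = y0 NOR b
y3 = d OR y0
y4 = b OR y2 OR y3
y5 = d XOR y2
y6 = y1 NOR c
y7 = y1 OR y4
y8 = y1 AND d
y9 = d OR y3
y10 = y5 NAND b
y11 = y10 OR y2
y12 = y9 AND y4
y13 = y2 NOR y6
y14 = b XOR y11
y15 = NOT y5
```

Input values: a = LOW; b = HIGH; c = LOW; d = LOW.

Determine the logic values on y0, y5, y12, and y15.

y0 = LOW, y5 = LOW, y12 = LOW, y15 = HIGH

y0 = d XOR a = LOW XOR LOW = LOW
y2 = y0 NOR b = LOW NOR HIGH = LOW
y3 = d OR y0 = LOW OR LOW = LOW
y4 = b OR y2 OR y3 = HIGH OR LOW OR LOW = HIGH
y5 = d XOR y2 = LOW XOR LOW = LOW
y9 = d OR y3 = LOW OR LOW = LOW
y12 = y9 AND y4 = LOW AND HIGH = LOW
y15 = NOT y5 = NOT LOW = HIGH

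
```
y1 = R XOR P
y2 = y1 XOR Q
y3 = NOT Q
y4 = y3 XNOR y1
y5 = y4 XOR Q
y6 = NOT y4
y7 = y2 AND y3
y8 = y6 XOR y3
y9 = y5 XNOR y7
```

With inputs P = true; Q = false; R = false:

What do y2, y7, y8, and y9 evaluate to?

y2 = true, y7 = true, y8 = true, y9 = true

y1 = R XOR P = false XOR true = true
y2 = y1 XOR Q = true XOR false = true
y3 = NOT Q = NOT false = true
y4 = y3 XNOR y1 = true XNOR true = true
y5 = y4 XOR Q = true XOR false = true
y6 = NOT y4 = NOT true = false
y7 = y2 AND y3 = true AND true = true
y8 = y6 XOR y3 = false XOR true = true
y9 = y5 XNOR y7 = true XNOR true = true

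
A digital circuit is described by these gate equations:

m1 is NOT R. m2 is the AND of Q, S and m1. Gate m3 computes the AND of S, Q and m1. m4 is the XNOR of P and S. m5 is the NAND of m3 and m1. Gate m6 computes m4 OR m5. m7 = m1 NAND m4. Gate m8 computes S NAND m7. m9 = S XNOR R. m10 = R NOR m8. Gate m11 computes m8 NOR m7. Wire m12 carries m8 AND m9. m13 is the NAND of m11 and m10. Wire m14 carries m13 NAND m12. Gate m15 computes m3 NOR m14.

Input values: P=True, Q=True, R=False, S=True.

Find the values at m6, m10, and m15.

m6 = True, m10 = False, m15 = False

m1 = NOT R = NOT False = True
m3 = S AND Q AND m1 = True AND True AND True = True
m4 = P XNOR S = True XNOR True = True
m5 = m3 NAND m1 = True NAND True = False
m6 = m4 OR m5 = True OR False = True
m7 = m1 NAND m4 = True NAND True = False
m8 = S NAND m7 = True NAND False = True
m9 = S XNOR R = True XNOR False = False
m10 = R NOR m8 = False NOR True = False
m11 = m8 NOR m7 = True NOR False = False
m12 = m8 AND m9 = True AND False = False
m13 = m11 NAND m10 = False NAND False = True
m14 = m13 NAND m12 = True NAND False = True
m15 = m3 NOR m14 = True NOR True = False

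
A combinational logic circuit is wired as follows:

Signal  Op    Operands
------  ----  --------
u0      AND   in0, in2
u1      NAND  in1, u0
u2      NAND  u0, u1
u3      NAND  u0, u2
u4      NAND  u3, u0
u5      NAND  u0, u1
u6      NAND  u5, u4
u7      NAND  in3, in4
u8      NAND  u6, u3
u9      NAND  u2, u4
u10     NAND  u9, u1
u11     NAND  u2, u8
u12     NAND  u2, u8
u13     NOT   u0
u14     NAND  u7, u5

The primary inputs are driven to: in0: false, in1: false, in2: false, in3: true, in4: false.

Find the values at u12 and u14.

u0 = in0 AND in2 = false AND false = false
u1 = in1 NAND u0 = false NAND false = true
u2 = u0 NAND u1 = false NAND true = true
u3 = u0 NAND u2 = false NAND true = true
u4 = u3 NAND u0 = true NAND false = true
u5 = u0 NAND u1 = false NAND true = true
u6 = u5 NAND u4 = true NAND true = false
u7 = in3 NAND in4 = true NAND false = true
u8 = u6 NAND u3 = false NAND true = true
u12 = u2 NAND u8 = true NAND true = false
u14 = u7 NAND u5 = true NAND true = false

u12 = false, u14 = false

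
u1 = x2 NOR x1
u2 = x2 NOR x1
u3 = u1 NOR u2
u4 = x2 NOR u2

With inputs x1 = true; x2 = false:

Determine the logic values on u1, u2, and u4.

u1 = false, u2 = false, u4 = true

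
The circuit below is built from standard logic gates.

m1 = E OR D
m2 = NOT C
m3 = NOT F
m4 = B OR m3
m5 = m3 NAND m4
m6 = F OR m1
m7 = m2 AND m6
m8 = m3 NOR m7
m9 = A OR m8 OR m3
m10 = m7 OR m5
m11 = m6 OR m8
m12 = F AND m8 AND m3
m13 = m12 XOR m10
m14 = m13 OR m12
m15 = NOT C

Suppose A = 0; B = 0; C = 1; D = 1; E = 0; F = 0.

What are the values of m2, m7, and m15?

m1 = E OR D = 0 OR 1 = 1
m2 = NOT C = NOT 1 = 0
m6 = F OR m1 = 0 OR 1 = 1
m7 = m2 AND m6 = 0 AND 1 = 0
m15 = NOT C = NOT 1 = 0

m2 = 0, m7 = 0, m15 = 0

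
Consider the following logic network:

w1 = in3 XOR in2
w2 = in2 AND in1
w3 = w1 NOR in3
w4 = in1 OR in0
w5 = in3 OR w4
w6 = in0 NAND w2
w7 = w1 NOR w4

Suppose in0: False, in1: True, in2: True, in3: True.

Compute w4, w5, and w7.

w4 = True; w5 = True; w7 = False

w1 = in3 XOR in2 = True XOR True = False
w4 = in1 OR in0 = True OR False = True
w5 = in3 OR w4 = True OR True = True
w7 = w1 NOR w4 = False NOR True = False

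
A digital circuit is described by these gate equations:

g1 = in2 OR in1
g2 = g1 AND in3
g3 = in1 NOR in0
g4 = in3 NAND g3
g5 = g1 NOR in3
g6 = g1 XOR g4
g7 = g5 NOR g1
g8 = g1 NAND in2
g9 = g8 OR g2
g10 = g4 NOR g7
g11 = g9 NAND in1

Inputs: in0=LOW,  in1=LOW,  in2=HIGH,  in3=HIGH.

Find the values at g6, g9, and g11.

g6 = HIGH  g9 = HIGH  g11 = HIGH

g1 = in2 OR in1 = HIGH OR LOW = HIGH
g2 = g1 AND in3 = HIGH AND HIGH = HIGH
g3 = in1 NOR in0 = LOW NOR LOW = HIGH
g4 = in3 NAND g3 = HIGH NAND HIGH = LOW
g6 = g1 XOR g4 = HIGH XOR LOW = HIGH
g8 = g1 NAND in2 = HIGH NAND HIGH = LOW
g9 = g8 OR g2 = LOW OR HIGH = HIGH
g11 = g9 NAND in1 = HIGH NAND LOW = HIGH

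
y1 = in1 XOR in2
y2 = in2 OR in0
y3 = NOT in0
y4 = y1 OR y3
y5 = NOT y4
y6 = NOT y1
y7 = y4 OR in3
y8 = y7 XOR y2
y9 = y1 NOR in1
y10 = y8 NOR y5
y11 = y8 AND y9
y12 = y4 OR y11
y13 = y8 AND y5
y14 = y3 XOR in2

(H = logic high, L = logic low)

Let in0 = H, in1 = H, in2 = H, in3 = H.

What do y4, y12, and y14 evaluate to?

y4 = L; y12 = L; y14 = H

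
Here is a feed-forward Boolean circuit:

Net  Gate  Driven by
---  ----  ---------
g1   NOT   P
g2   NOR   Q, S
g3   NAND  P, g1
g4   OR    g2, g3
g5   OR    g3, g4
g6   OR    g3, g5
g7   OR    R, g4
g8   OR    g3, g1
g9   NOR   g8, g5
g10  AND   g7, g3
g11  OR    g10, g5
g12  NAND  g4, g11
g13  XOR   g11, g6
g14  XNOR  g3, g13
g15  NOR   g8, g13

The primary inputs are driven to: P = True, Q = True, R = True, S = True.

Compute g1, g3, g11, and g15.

g1 = False, g3 = True, g11 = True, g15 = False

g1 = NOT P = NOT True = False
g2 = Q NOR S = True NOR True = False
g3 = P NAND g1 = True NAND False = True
g4 = g2 OR g3 = False OR True = True
g5 = g3 OR g4 = True OR True = True
g6 = g3 OR g5 = True OR True = True
g7 = R OR g4 = True OR True = True
g8 = g3 OR g1 = True OR False = True
g10 = g7 AND g3 = True AND True = True
g11 = g10 OR g5 = True OR True = True
g13 = g11 XOR g6 = True XOR True = False
g15 = g8 NOR g13 = True NOR False = False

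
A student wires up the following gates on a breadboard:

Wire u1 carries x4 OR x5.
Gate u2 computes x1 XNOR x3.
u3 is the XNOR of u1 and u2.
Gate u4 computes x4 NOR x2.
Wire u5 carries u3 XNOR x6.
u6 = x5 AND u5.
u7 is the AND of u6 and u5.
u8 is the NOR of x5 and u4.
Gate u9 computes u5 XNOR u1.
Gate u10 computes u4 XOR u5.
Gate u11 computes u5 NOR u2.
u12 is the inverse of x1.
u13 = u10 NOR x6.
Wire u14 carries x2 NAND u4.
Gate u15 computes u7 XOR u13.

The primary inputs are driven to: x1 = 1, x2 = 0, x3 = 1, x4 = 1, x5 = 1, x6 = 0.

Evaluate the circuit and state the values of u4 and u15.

u1 = x4 OR x5 = 1 OR 1 = 1
u2 = x1 XNOR x3 = 1 XNOR 1 = 1
u3 = u1 XNOR u2 = 1 XNOR 1 = 1
u4 = x4 NOR x2 = 1 NOR 0 = 0
u5 = u3 XNOR x6 = 1 XNOR 0 = 0
u6 = x5 AND u5 = 1 AND 0 = 0
u7 = u6 AND u5 = 0 AND 0 = 0
u10 = u4 XOR u5 = 0 XOR 0 = 0
u13 = u10 NOR x6 = 0 NOR 0 = 1
u15 = u7 XOR u13 = 0 XOR 1 = 1

u4 = 0, u15 = 1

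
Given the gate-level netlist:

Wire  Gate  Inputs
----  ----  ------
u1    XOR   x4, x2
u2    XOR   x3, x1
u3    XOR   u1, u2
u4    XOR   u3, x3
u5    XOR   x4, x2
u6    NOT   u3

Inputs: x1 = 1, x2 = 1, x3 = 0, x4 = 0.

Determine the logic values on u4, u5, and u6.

u4 = 0, u5 = 1, u6 = 1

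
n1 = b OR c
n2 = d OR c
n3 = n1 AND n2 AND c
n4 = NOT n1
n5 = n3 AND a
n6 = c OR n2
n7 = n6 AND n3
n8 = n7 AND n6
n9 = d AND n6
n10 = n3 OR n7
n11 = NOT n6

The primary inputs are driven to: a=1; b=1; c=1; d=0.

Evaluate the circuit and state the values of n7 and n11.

n1 = b OR c = 1 OR 1 = 1
n2 = d OR c = 0 OR 1 = 1
n3 = n1 AND n2 AND c = 1 AND 1 AND 1 = 1
n6 = c OR n2 = 1 OR 1 = 1
n7 = n6 AND n3 = 1 AND 1 = 1
n11 = NOT n6 = NOT 1 = 0

n7 = 1, n11 = 0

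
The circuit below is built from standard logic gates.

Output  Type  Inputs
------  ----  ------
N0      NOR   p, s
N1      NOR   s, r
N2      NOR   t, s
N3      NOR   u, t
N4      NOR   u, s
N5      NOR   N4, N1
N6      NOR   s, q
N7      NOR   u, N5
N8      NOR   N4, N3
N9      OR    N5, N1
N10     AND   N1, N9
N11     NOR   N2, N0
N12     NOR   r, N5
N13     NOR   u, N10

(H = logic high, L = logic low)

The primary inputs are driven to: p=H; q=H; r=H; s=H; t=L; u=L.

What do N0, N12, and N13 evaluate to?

N0 = L  N12 = L  N13 = H

N0 = p NOR s = H NOR H = L
N1 = s NOR r = H NOR H = L
N4 = u NOR s = L NOR H = L
N5 = N4 NOR N1 = L NOR L = H
N9 = N5 OR N1 = H OR L = H
N10 = N1 AND N9 = L AND H = L
N12 = r NOR N5 = H NOR H = L
N13 = u NOR N10 = L NOR L = H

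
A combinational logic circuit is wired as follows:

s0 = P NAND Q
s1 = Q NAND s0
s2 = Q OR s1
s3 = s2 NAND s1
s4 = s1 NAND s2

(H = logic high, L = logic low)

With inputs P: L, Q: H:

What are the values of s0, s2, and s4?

s0 = H, s2 = H, s4 = H

s0 = P NAND Q = L NAND H = H
s1 = Q NAND s0 = H NAND H = L
s2 = Q OR s1 = H OR L = H
s4 = s1 NAND s2 = L NAND H = H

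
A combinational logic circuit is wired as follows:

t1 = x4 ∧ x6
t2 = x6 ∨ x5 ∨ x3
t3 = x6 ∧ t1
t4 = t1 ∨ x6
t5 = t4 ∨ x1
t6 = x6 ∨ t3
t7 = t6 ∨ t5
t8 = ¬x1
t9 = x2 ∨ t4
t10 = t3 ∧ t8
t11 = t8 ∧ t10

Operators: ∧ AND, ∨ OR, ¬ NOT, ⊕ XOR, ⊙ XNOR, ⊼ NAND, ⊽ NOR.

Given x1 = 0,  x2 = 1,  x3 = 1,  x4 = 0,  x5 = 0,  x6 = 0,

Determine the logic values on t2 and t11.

t2 = 1  t11 = 0

t1 = x4 AND x6 = 0 AND 0 = 0
t2 = x6 OR x5 OR x3 = 0 OR 0 OR 1 = 1
t3 = x6 AND t1 = 0 AND 0 = 0
t8 = NOT x1 = NOT 0 = 1
t10 = t3 AND t8 = 0 AND 1 = 0
t11 = t8 AND t10 = 1 AND 0 = 0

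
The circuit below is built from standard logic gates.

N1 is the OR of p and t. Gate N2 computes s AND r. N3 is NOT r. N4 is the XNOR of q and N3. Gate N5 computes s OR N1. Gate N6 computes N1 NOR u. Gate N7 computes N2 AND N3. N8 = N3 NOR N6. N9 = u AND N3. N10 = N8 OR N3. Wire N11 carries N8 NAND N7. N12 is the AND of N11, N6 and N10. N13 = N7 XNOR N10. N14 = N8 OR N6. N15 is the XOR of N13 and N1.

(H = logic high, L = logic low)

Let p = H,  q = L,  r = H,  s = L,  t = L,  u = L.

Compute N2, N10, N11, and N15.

N1 = p OR t = H OR L = H
N2 = s AND r = L AND H = L
N3 = NOT r = NOT H = L
N6 = N1 NOR u = H NOR L = L
N7 = N2 AND N3 = L AND L = L
N8 = N3 NOR N6 = L NOR L = H
N10 = N8 OR N3 = H OR L = H
N11 = N8 NAND N7 = H NAND L = H
N13 = N7 XNOR N10 = L XNOR H = L
N15 = N13 XOR N1 = L XOR H = H

N2 = L, N10 = H, N11 = H, N15 = H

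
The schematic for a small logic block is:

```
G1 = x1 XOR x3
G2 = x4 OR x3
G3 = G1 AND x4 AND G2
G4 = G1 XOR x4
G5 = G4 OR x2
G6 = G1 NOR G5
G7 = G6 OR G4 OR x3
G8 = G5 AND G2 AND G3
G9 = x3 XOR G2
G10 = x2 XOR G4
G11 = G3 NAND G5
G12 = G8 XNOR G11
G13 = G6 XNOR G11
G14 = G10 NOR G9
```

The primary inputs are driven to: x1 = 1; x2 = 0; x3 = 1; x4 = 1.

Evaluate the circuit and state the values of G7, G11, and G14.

G7 = 1; G11 = 1; G14 = 0

G1 = x1 XOR x3 = 1 XOR 1 = 0
G2 = x4 OR x3 = 1 OR 1 = 1
G3 = G1 AND x4 AND G2 = 0 AND 1 AND 1 = 0
G4 = G1 XOR x4 = 0 XOR 1 = 1
G5 = G4 OR x2 = 1 OR 0 = 1
G6 = G1 NOR G5 = 0 NOR 1 = 0
G7 = G6 OR G4 OR x3 = 0 OR 1 OR 1 = 1
G9 = x3 XOR G2 = 1 XOR 1 = 0
G10 = x2 XOR G4 = 0 XOR 1 = 1
G11 = G3 NAND G5 = 0 NAND 1 = 1
G14 = G10 NOR G9 = 1 NOR 0 = 0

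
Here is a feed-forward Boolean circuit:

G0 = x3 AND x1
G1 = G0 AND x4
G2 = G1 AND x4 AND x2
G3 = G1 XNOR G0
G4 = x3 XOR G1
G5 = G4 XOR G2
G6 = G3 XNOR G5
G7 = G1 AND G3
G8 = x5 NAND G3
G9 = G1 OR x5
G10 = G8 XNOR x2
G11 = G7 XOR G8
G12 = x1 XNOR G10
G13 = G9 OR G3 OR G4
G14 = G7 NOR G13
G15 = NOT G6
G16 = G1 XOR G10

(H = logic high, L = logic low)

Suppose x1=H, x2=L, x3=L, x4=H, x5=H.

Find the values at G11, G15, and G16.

G11 = L, G15 = H, G16 = H

G0 = x3 AND x1 = L AND H = L
G1 = G0 AND x4 = L AND H = L
G2 = G1 AND x4 AND x2 = L AND H AND L = L
G3 = G1 XNOR G0 = L XNOR L = H
G4 = x3 XOR G1 = L XOR L = L
G5 = G4 XOR G2 = L XOR L = L
G6 = G3 XNOR G5 = H XNOR L = L
G7 = G1 AND G3 = L AND H = L
G8 = x5 NAND G3 = H NAND H = L
G10 = G8 XNOR x2 = L XNOR L = H
G11 = G7 XOR G8 = L XOR L = L
G15 = NOT G6 = NOT L = H
G16 = G1 XOR G10 = L XOR H = H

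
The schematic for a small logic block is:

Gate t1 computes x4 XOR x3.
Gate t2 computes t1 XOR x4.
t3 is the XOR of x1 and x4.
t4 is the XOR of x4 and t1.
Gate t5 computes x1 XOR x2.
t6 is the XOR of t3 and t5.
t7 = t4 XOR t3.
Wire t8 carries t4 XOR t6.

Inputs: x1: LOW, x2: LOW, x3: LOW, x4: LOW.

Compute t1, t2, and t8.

t1 = LOW; t2 = LOW; t8 = LOW

t1 = x4 XOR x3 = LOW XOR LOW = LOW
t2 = t1 XOR x4 = LOW XOR LOW = LOW
t3 = x1 XOR x4 = LOW XOR LOW = LOW
t4 = x4 XOR t1 = LOW XOR LOW = LOW
t5 = x1 XOR x2 = LOW XOR LOW = LOW
t6 = t3 XOR t5 = LOW XOR LOW = LOW
t8 = t4 XOR t6 = LOW XOR LOW = LOW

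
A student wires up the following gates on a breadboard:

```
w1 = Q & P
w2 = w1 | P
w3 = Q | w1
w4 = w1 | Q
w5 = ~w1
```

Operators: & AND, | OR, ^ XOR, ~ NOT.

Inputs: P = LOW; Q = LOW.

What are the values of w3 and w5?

w3 = LOW  w5 = HIGH

w1 = Q AND P = LOW AND LOW = LOW
w3 = Q OR w1 = LOW OR LOW = LOW
w5 = NOT w1 = NOT LOW = HIGH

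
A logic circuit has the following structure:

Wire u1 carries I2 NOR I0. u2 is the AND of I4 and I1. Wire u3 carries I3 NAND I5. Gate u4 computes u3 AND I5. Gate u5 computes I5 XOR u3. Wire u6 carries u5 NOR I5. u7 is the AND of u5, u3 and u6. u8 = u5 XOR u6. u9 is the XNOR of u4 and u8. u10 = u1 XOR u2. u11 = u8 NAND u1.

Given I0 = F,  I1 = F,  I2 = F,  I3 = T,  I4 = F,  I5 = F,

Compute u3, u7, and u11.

u3 = T  u7 = F  u11 = F

u1 = I2 NOR I0 = F NOR F = T
u3 = I3 NAND I5 = T NAND F = T
u5 = I5 XOR u3 = F XOR T = T
u6 = u5 NOR I5 = T NOR F = F
u7 = u5 AND u3 AND u6 = T AND T AND F = F
u8 = u5 XOR u6 = T XOR F = T
u11 = u8 NAND u1 = T NAND T = F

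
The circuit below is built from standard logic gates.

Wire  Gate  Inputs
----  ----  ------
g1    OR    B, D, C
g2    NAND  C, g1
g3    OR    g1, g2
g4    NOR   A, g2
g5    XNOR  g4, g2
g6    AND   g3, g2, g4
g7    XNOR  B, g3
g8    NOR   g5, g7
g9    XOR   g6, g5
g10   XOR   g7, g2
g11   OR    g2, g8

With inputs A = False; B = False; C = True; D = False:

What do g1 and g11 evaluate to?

g1 = B OR D OR C = False OR False OR True = True
g2 = C NAND g1 = True NAND True = False
g3 = g1 OR g2 = True OR False = True
g4 = A NOR g2 = False NOR False = True
g5 = g4 XNOR g2 = True XNOR False = False
g7 = B XNOR g3 = False XNOR True = False
g8 = g5 NOR g7 = False NOR False = True
g11 = g2 OR g8 = False OR True = True

g1 = True, g11 = True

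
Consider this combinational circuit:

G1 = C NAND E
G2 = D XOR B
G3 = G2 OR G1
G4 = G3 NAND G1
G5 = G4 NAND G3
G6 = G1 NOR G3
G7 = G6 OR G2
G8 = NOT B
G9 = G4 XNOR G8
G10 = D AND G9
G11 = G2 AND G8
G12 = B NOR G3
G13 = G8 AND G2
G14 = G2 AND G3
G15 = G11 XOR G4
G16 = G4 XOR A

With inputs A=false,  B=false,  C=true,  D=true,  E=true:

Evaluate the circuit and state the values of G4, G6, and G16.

G4 = true  G6 = false  G16 = true

G1 = C NAND E = true NAND true = false
G2 = D XOR B = true XOR false = true
G3 = G2 OR G1 = true OR false = true
G4 = G3 NAND G1 = true NAND false = true
G6 = G1 NOR G3 = false NOR true = false
G16 = G4 XOR A = true XOR false = true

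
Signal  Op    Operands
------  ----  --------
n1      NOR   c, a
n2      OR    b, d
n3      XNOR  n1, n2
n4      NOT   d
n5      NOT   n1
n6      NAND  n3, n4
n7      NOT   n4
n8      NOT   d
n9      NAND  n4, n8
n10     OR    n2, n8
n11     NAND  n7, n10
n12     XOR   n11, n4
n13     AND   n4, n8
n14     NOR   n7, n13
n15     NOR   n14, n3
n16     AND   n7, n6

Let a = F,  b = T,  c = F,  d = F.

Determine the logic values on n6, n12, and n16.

n1 = c NOR a = F NOR F = T
n2 = b OR d = T OR F = T
n3 = n1 XNOR n2 = T XNOR T = T
n4 = NOT d = NOT F = T
n6 = n3 NAND n4 = T NAND T = F
n7 = NOT n4 = NOT T = F
n8 = NOT d = NOT F = T
n10 = n2 OR n8 = T OR T = T
n11 = n7 NAND n10 = F NAND T = T
n12 = n11 XOR n4 = T XOR T = F
n16 = n7 AND n6 = F AND F = F

n6 = F  n12 = F  n16 = F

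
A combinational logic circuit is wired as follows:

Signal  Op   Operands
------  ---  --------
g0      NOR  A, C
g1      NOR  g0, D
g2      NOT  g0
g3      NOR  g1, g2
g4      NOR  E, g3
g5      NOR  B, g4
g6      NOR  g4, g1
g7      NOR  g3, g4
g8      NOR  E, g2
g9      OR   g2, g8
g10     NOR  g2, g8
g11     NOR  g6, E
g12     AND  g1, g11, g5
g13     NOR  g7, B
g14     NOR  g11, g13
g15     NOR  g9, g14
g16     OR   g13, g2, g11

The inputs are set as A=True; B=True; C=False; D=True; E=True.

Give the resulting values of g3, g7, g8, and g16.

g3 = False, g7 = True, g8 = False, g16 = True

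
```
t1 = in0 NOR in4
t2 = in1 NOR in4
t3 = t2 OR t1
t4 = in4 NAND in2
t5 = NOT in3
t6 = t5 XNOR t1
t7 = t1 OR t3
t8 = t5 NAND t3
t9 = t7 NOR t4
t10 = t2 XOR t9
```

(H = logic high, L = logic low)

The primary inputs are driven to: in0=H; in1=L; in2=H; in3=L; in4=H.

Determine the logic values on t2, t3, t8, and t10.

t1 = in0 NOR in4 = H NOR H = L
t2 = in1 NOR in4 = L NOR H = L
t3 = t2 OR t1 = L OR L = L
t4 = in4 NAND in2 = H NAND H = L
t5 = NOT in3 = NOT L = H
t7 = t1 OR t3 = L OR L = L
t8 = t5 NAND t3 = H NAND L = H
t9 = t7 NOR t4 = L NOR L = H
t10 = t2 XOR t9 = L XOR H = H

t2 = L, t3 = L, t8 = H, t10 = H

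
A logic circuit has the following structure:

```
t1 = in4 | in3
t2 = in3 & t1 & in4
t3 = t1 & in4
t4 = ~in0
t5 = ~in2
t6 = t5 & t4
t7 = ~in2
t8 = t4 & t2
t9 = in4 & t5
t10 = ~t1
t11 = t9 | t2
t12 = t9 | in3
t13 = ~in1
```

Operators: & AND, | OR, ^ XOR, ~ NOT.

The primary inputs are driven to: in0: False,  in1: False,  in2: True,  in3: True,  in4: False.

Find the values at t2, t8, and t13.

t2 = False, t8 = False, t13 = True

t1 = in4 OR in3 = False OR True = True
t2 = in3 AND t1 AND in4 = True AND True AND False = False
t4 = NOT in0 = NOT False = True
t8 = t4 AND t2 = True AND False = False
t13 = NOT in1 = NOT False = True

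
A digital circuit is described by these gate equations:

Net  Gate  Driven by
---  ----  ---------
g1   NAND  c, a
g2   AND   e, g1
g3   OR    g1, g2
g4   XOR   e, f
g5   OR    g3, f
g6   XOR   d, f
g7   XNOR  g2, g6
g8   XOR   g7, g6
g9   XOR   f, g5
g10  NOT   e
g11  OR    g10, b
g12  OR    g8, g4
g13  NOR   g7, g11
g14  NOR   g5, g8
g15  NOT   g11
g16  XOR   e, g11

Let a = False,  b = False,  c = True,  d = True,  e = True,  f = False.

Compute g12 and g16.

g1 = c NAND a = True NAND False = True
g2 = e AND g1 = True AND True = True
g4 = e XOR f = True XOR False = True
g6 = d XOR f = True XOR False = True
g7 = g2 XNOR g6 = True XNOR True = True
g8 = g7 XOR g6 = True XOR True = False
g10 = NOT e = NOT True = False
g11 = g10 OR b = False OR False = False
g12 = g8 OR g4 = False OR True = True
g16 = e XOR g11 = True XOR False = True

g12 = True  g16 = True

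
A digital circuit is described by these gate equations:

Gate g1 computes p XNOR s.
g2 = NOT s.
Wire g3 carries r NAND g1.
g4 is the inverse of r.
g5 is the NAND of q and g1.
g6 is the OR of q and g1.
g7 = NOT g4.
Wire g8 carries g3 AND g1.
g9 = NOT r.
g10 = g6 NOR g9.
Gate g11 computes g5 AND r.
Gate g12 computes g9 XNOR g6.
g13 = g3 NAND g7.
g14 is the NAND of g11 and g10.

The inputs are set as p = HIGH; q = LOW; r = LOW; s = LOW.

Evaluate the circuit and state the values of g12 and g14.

g1 = p XNOR s = HIGH XNOR LOW = LOW
g5 = q NAND g1 = LOW NAND LOW = HIGH
g6 = q OR g1 = LOW OR LOW = LOW
g9 = NOT r = NOT LOW = HIGH
g10 = g6 NOR g9 = LOW NOR HIGH = LOW
g11 = g5 AND r = HIGH AND LOW = LOW
g12 = g9 XNOR g6 = HIGH XNOR LOW = LOW
g14 = g11 NAND g10 = LOW NAND LOW = HIGH

g12 = LOW, g14 = HIGH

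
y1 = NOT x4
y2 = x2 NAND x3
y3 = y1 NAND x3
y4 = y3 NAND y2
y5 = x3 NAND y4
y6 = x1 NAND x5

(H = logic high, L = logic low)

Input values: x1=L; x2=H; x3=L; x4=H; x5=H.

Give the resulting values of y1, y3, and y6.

y1 = L; y3 = H; y6 = H

y1 = NOT x4 = NOT H = L
y3 = y1 NAND x3 = L NAND L = H
y6 = x1 NAND x5 = L NAND H = H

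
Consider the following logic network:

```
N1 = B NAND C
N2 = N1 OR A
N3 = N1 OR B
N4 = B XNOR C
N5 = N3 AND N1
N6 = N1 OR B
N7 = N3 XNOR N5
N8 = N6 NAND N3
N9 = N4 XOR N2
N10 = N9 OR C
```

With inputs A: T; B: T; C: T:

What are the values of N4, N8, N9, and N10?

N1 = B NAND C = T NAND T = F
N2 = N1 OR A = F OR T = T
N3 = N1 OR B = F OR T = T
N4 = B XNOR C = T XNOR T = T
N6 = N1 OR B = F OR T = T
N8 = N6 NAND N3 = T NAND T = F
N9 = N4 XOR N2 = T XOR T = F
N10 = N9 OR C = F OR T = T

N4 = T  N8 = F  N9 = F  N10 = T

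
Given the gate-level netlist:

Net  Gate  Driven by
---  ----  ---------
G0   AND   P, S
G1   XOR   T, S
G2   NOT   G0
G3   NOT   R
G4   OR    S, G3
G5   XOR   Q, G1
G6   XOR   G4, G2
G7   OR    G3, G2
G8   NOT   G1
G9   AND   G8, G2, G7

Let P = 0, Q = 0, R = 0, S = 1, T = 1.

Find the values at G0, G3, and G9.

G0 = 0; G3 = 1; G9 = 1

G0 = P AND S = 0 AND 1 = 0
G1 = T XOR S = 1 XOR 1 = 0
G2 = NOT G0 = NOT 0 = 1
G3 = NOT R = NOT 0 = 1
G7 = G3 OR G2 = 1 OR 1 = 1
G8 = NOT G1 = NOT 0 = 1
G9 = G8 AND G2 AND G7 = 1 AND 1 AND 1 = 1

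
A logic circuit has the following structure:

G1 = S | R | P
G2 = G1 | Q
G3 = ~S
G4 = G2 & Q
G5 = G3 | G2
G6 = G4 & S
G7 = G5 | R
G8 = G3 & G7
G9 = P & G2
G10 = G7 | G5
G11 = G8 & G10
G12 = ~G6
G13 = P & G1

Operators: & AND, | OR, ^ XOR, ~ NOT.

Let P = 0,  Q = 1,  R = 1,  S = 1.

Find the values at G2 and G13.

G2 = 1, G13 = 0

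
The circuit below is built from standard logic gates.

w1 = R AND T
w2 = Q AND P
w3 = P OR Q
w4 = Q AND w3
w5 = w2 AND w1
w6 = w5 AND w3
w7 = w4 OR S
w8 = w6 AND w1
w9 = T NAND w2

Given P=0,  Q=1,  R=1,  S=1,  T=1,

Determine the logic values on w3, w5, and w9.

w1 = R AND T = 1 AND 1 = 1
w2 = Q AND P = 1 AND 0 = 0
w3 = P OR Q = 0 OR 1 = 1
w5 = w2 AND w1 = 0 AND 1 = 0
w9 = T NAND w2 = 1 NAND 0 = 1

w3 = 1, w5 = 0, w9 = 1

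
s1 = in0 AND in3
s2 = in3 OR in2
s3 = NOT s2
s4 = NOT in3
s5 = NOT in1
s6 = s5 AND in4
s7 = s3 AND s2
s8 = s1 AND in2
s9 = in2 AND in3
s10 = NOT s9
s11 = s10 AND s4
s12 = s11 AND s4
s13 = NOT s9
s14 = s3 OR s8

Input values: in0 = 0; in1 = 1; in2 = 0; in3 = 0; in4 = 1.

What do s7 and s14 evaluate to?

s1 = in0 AND in3 = 0 AND 0 = 0
s2 = in3 OR in2 = 0 OR 0 = 0
s3 = NOT s2 = NOT 0 = 1
s7 = s3 AND s2 = 1 AND 0 = 0
s8 = s1 AND in2 = 0 AND 0 = 0
s14 = s3 OR s8 = 1 OR 0 = 1

s7 = 0, s14 = 1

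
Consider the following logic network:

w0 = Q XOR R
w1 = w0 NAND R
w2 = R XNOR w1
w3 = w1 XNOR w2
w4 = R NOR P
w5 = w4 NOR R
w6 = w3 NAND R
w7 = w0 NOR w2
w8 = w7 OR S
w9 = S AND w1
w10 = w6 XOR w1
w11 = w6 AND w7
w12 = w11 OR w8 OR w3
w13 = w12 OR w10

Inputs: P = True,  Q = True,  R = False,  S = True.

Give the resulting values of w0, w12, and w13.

w0 = True  w12 = True  w13 = True

w0 = Q XOR R = True XOR False = True
w1 = w0 NAND R = True NAND False = True
w2 = R XNOR w1 = False XNOR True = False
w3 = w1 XNOR w2 = True XNOR False = False
w6 = w3 NAND R = False NAND False = True
w7 = w0 NOR w2 = True NOR False = False
w8 = w7 OR S = False OR True = True
w10 = w6 XOR w1 = True XOR True = False
w11 = w6 AND w7 = True AND False = False
w12 = w11 OR w8 OR w3 = False OR True OR False = True
w13 = w12 OR w10 = True OR False = True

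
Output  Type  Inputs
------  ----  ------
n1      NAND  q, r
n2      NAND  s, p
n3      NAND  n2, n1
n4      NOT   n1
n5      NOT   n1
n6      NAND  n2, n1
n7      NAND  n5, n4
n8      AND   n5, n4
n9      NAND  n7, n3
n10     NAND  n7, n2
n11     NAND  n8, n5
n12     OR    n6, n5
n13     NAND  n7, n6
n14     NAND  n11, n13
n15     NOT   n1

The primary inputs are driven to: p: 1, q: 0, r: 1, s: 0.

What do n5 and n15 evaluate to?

n1 = q NAND r = 0 NAND 1 = 1
n5 = NOT n1 = NOT 1 = 0
n15 = NOT n1 = NOT 1 = 0

n5 = 0, n15 = 0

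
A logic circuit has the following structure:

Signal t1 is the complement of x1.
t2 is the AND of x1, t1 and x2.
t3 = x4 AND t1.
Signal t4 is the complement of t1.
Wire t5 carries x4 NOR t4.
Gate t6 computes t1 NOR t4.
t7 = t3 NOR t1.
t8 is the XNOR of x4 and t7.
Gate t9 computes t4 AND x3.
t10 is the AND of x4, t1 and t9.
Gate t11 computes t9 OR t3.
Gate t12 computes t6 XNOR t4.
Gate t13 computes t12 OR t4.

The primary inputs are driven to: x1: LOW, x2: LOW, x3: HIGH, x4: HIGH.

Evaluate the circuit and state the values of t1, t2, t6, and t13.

t1 = NOT x1 = NOT LOW = HIGH
t2 = x1 AND t1 AND x2 = LOW AND HIGH AND LOW = LOW
t4 = NOT t1 = NOT HIGH = LOW
t6 = t1 NOR t4 = HIGH NOR LOW = LOW
t12 = t6 XNOR t4 = LOW XNOR LOW = HIGH
t13 = t12 OR t4 = HIGH OR LOW = HIGH

t1 = HIGH, t2 = LOW, t6 = LOW, t13 = HIGH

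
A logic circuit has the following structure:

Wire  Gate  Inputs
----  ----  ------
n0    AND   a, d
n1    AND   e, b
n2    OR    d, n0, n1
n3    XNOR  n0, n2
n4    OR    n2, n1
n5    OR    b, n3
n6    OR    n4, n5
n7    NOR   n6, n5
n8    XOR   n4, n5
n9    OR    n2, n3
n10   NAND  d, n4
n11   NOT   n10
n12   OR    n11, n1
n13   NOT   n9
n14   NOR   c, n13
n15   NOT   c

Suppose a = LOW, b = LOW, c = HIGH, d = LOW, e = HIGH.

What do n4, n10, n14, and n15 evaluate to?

n0 = a AND d = LOW AND LOW = LOW
n1 = e AND b = HIGH AND LOW = LOW
n2 = d OR n0 OR n1 = LOW OR LOW OR LOW = LOW
n3 = n0 XNOR n2 = LOW XNOR LOW = HIGH
n4 = n2 OR n1 = LOW OR LOW = LOW
n9 = n2 OR n3 = LOW OR HIGH = HIGH
n10 = d NAND n4 = LOW NAND LOW = HIGH
n13 = NOT n9 = NOT HIGH = LOW
n14 = c NOR n13 = HIGH NOR LOW = LOW
n15 = NOT c = NOT HIGH = LOW

n4 = LOW; n10 = HIGH; n14 = LOW; n15 = LOW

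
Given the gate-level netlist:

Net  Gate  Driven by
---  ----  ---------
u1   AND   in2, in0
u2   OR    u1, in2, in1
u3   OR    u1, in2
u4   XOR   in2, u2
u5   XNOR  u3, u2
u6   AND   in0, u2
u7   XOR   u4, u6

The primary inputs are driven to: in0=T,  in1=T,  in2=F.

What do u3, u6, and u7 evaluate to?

u3 = F, u6 = T, u7 = F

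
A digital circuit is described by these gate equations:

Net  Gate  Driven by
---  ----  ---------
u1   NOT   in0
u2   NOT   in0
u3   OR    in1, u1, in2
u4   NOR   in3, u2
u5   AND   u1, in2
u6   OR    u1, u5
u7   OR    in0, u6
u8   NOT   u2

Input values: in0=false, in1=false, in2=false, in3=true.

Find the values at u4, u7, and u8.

u4 = false; u7 = true; u8 = false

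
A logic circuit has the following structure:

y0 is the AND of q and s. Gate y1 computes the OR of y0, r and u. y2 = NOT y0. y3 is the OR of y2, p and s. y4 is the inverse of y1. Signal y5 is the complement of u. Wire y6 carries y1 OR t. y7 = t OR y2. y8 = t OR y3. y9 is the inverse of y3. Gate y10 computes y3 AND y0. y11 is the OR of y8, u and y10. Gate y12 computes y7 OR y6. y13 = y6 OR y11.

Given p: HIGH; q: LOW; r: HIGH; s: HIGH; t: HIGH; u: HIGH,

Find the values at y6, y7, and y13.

y6 = HIGH, y7 = HIGH, y13 = HIGH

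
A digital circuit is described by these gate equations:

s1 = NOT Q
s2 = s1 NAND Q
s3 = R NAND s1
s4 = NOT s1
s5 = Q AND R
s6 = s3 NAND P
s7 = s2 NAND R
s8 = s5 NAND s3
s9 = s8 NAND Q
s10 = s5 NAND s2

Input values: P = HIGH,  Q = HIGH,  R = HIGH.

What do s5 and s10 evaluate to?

s5 = HIGH, s10 = LOW

s1 = NOT Q = NOT HIGH = LOW
s2 = s1 NAND Q = LOW NAND HIGH = HIGH
s5 = Q AND R = HIGH AND HIGH = HIGH
s10 = s5 NAND s2 = HIGH NAND HIGH = LOW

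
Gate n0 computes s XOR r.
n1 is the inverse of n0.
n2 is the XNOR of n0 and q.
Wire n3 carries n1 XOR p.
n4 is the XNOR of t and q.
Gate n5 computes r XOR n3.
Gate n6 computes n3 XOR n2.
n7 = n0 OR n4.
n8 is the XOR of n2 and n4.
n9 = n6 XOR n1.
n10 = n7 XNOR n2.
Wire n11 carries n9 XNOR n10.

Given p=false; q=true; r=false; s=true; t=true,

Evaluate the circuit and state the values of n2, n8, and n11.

n0 = s XOR r = true XOR false = true
n1 = NOT n0 = NOT true = false
n2 = n0 XNOR q = true XNOR true = true
n3 = n1 XOR p = false XOR false = false
n4 = t XNOR q = true XNOR true = true
n6 = n3 XOR n2 = false XOR true = true
n7 = n0 OR n4 = true OR true = true
n8 = n2 XOR n4 = true XOR true = false
n9 = n6 XOR n1 = true XOR false = true
n10 = n7 XNOR n2 = true XNOR true = true
n11 = n9 XNOR n10 = true XNOR true = true

n2 = true, n8 = false, n11 = true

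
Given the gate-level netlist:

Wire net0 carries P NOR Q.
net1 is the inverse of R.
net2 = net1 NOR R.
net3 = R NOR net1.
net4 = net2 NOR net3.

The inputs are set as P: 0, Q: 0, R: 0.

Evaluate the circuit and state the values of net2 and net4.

net1 = NOT R = NOT 0 = 1
net2 = net1 NOR R = 1 NOR 0 = 0
net3 = R NOR net1 = 0 NOR 1 = 0
net4 = net2 NOR net3 = 0 NOR 0 = 1

net2 = 0; net4 = 1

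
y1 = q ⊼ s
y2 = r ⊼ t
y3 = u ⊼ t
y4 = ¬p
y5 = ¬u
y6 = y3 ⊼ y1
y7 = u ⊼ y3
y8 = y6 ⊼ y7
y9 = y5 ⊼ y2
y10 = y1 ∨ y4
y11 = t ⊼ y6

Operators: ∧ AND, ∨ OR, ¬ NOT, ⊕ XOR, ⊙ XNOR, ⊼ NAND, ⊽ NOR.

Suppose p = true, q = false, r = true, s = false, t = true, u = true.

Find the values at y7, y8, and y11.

y1 = q NAND s = false NAND false = true
y3 = u NAND t = true NAND true = false
y6 = y3 NAND y1 = false NAND true = true
y7 = u NAND y3 = true NAND false = true
y8 = y6 NAND y7 = true NAND true = false
y11 = t NAND y6 = true NAND true = false

y7 = true; y8 = false; y11 = false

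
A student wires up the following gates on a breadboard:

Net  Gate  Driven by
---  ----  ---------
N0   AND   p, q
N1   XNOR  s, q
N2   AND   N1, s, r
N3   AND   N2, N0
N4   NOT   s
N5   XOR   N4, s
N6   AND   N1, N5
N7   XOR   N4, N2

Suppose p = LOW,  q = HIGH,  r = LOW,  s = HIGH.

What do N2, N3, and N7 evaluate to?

N0 = p AND q = LOW AND HIGH = LOW
N1 = s XNOR q = HIGH XNOR HIGH = HIGH
N2 = N1 AND s AND r = HIGH AND HIGH AND LOW = LOW
N3 = N2 AND N0 = LOW AND LOW = LOW
N4 = NOT s = NOT HIGH = LOW
N7 = N4 XOR N2 = LOW XOR LOW = LOW

N2 = LOW; N3 = LOW; N7 = LOW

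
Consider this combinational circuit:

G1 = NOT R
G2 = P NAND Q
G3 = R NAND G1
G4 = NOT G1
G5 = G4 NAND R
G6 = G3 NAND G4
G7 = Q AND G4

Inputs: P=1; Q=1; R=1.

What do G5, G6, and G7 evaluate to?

G1 = NOT R = NOT 1 = 0
G3 = R NAND G1 = 1 NAND 0 = 1
G4 = NOT G1 = NOT 0 = 1
G5 = G4 NAND R = 1 NAND 1 = 0
G6 = G3 NAND G4 = 1 NAND 1 = 0
G7 = Q AND G4 = 1 AND 1 = 1

G5 = 0, G6 = 0, G7 = 1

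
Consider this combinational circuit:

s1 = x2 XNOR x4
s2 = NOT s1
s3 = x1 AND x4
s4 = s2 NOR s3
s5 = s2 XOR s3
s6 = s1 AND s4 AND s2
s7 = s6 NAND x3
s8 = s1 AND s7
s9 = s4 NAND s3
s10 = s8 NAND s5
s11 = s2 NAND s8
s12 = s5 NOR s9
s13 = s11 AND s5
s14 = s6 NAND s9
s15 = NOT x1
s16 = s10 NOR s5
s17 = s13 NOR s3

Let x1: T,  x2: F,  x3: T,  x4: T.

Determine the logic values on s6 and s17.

s6 = F, s17 = F

s1 = x2 XNOR x4 = F XNOR T = F
s2 = NOT s1 = NOT F = T
s3 = x1 AND x4 = T AND T = T
s4 = s2 NOR s3 = T NOR T = F
s5 = s2 XOR s3 = T XOR T = F
s6 = s1 AND s4 AND s2 = F AND F AND T = F
s7 = s6 NAND x3 = F NAND T = T
s8 = s1 AND s7 = F AND T = F
s11 = s2 NAND s8 = T NAND F = T
s13 = s11 AND s5 = T AND F = F
s17 = s13 NOR s3 = F NOR T = F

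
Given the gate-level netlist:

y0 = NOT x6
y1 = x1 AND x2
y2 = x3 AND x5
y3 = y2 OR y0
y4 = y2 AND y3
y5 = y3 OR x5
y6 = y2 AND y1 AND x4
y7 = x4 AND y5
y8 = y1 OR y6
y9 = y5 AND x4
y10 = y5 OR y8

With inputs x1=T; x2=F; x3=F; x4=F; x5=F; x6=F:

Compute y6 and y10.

y6 = F, y10 = T

y0 = NOT x6 = NOT F = T
y1 = x1 AND x2 = T AND F = F
y2 = x3 AND x5 = F AND F = F
y3 = y2 OR y0 = F OR T = T
y5 = y3 OR x5 = T OR F = T
y6 = y2 AND y1 AND x4 = F AND F AND F = F
y8 = y1 OR y6 = F OR F = F
y10 = y5 OR y8 = T OR F = T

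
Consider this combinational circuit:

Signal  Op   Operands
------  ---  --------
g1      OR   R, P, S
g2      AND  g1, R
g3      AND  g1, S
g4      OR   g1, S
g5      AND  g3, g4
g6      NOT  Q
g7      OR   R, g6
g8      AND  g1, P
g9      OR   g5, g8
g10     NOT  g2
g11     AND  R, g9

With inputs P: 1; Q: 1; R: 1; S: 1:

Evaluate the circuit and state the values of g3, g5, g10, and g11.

g3 = 1, g5 = 1, g10 = 0, g11 = 1

g1 = R OR P OR S = 1 OR 1 OR 1 = 1
g2 = g1 AND R = 1 AND 1 = 1
g3 = g1 AND S = 1 AND 1 = 1
g4 = g1 OR S = 1 OR 1 = 1
g5 = g3 AND g4 = 1 AND 1 = 1
g8 = g1 AND P = 1 AND 1 = 1
g9 = g5 OR g8 = 1 OR 1 = 1
g10 = NOT g2 = NOT 1 = 0
g11 = R AND g9 = 1 AND 1 = 1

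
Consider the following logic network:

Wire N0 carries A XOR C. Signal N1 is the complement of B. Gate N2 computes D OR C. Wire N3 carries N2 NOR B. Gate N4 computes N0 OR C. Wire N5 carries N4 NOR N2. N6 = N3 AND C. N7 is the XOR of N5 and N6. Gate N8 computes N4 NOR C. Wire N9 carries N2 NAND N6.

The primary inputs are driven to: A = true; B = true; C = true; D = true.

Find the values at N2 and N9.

N2 = true; N9 = true

N2 = D OR C = true OR true = true
N3 = N2 NOR B = true NOR true = false
N6 = N3 AND C = false AND true = false
N9 = N2 NAND N6 = true NAND false = true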